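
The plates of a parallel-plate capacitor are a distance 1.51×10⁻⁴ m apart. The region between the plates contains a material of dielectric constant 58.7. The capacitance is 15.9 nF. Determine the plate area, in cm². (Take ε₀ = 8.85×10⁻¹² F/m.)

46.2 cm²

A = Cd/(κε₀) = 1.59×10⁻⁸ × 1.51×10⁻⁴ / (58.7 × 8.85×10⁻¹²) = 4.62×10⁻³ m².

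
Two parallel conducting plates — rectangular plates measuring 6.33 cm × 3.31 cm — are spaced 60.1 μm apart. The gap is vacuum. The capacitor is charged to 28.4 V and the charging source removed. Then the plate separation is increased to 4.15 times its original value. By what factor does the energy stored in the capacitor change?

U₂/U₁ ≈ 4.15

Isolated ⇒ Q is held fixed.
C₂ = 0.241 C₁ and U = Q²/(2C), so U₂/U₁ = C₁/C₂ = 4.15.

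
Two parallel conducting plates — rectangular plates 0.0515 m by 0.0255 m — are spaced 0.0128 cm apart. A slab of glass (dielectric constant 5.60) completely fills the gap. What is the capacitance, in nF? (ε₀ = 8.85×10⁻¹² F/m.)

A = 0.0515 × 0.0255 m² = 1.31×10⁻³ m².
C = κε₀A/d = 5.60 × 8.85×10⁻¹² × 1.31×10⁻³ / 1.28×10⁻⁴ = 5.08×10⁻¹⁰ F.

0.508 nF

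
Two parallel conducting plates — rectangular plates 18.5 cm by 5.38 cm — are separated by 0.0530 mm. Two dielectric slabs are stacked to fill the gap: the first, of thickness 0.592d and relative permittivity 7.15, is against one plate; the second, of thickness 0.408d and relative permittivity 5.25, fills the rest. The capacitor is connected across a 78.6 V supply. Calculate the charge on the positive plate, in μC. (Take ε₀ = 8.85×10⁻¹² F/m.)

A = 18.5 × 5.38 cm² = 9.95×10⁻³ m².
Stacked slabs ⇒ two capacitors in series, each with the full plate area.
C₁ = κ₁ε₀A/d₁ = 7.15 × 8.85×10⁻¹² × 9.95×10⁻³ / 3.14×10⁻⁵ = 2.01×10⁻⁸ F.
C₂ = κ₂ε₀A/d₂ = 5.25 × 8.85×10⁻¹² × 9.95×10⁻³ / 2.16×10⁻⁵ = 2.14×10⁻⁸ F.
C = (1/C₁ + 1/C₂)⁻¹ = 1.04×10⁻⁸ F.
Q = CV = 1.04×10⁻⁸ × 78.6 = 8.14×10⁻⁷ C.

Q ≈ 0.814 μC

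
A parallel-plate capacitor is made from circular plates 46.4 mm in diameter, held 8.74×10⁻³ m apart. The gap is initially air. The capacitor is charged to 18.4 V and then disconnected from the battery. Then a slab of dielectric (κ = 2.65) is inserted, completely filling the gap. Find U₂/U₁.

U₂/U₁ ≈ 0.377

Isolated ⇒ Q is held fixed.
C₂ = 2.65 C₁ and U = Q²/(2C), so U₂/U₁ = C₁/C₂ = 0.377.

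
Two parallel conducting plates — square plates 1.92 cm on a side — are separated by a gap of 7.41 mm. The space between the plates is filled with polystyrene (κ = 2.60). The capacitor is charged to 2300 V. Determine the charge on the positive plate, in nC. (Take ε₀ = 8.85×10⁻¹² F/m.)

Q ≈ 2.63 nC

A = (1.92 cm)² = 3.69×10⁻⁴ m².
C = κε₀A/d = 2.60 × 8.85×10⁻¹² × 3.69×10⁻⁴ / 7.41×10⁻³ = 1.14×10⁻¹² F.
Q = CV = 1.14×10⁻¹² × 2300 = 2.63×10⁻⁹ C.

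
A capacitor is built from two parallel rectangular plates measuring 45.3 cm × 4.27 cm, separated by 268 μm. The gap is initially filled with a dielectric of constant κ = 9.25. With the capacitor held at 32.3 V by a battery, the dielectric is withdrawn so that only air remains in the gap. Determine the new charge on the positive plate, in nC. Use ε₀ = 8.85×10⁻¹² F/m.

Q ≈ 20.6 nC

A = 45.3 × 4.27 cm² = 1.93×10⁻² m².
Initially C₁ = κε₀A/d = 9.25 × 8.85×10⁻¹² × 1.93×10⁻² / 2.68×10⁻⁴ = 5.91×10⁻⁹ F.
Q₁ = 1.91×10⁻⁷ C.
Battery connected ⇒ V is held fixed. C₂ = 0.108 C₁ and Q = CV, so Q₂/Q₁ = C₂/C₁ = 0.108.
Q₂ = 0.108 × 1.91×10⁻⁷ = 2.06×10⁻⁸ C.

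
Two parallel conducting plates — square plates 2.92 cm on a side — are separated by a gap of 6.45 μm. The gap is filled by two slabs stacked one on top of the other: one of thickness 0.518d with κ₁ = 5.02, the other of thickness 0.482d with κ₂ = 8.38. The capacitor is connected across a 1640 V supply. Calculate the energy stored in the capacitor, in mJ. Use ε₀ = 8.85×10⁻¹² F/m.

9.79 mJ

A = (2.92 cm)² = 8.53×10⁻⁴ m².
Stacked slabs ⇒ two capacitors in series, each with the full plate area.
C₁ = κ₁ε₀A/d₁ = 5.02 × 8.85×10⁻¹² × 8.53×10⁻⁴ / 3.34×10⁻⁶ = 1.13×10⁻⁸ F.
C₂ = κ₂ε₀A/d₂ = 8.38 × 8.85×10⁻¹² × 8.53×10⁻⁴ / 3.11×10⁻⁶ = 2.03×10⁻⁸ F.
C = (1/C₁ + 1/C₂)⁻¹ = 7.28×10⁻⁹ F.
U = ½CV² = ½ × 7.28×10⁻⁹ × (1640)² = 9.79×10⁻³ J.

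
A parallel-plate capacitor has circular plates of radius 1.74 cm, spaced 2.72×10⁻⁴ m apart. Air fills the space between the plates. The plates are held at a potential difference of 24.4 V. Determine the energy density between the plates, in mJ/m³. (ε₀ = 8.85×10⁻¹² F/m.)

35.6 mJ/m³

E = V/d = 24.4 / 2.72×10⁻⁴ = 8.97×10⁴ V/m.
u = ½ε₀E² = ½ × 8.85×10⁻¹² × (8.97×10⁴)² = 3.56×10⁻² J/m³.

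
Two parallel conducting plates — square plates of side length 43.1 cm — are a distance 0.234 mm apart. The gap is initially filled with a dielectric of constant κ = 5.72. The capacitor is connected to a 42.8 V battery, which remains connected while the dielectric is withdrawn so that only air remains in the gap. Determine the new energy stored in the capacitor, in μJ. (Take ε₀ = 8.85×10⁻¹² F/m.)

U ≈ 6.43 μJ

A = (43.1 cm)² = 0.186 m².
Initially C₁ = κε₀A/d = 5.72 × 8.85×10⁻¹² × 0.186 / 2.34×10⁻⁴ = 4.02×10⁻⁸ F.
U₁ = 3.68×10⁻⁵ J.
Battery connected ⇒ V is held fixed. C₂ = 0.175 C₁ and U = ½CV², so U₂/U₁ = C₂/C₁ = 0.175.
U₂ = 0.175 × 3.68×10⁻⁵ = 6.43×10⁻⁶ J.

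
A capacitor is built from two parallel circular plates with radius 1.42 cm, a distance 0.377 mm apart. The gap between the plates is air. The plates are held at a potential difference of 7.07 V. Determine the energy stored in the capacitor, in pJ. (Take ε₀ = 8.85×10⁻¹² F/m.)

U ≈ 372 pJ

A = π(1.42 cm)² = 6.33×10⁻⁴ m².
C = ε₀A/d = 8.85×10⁻¹² × 6.33×10⁻⁴ / 3.77×10⁻⁴ = 1.49×10⁻¹¹ F.
U = ½CV² = ½ × 1.49×10⁻¹¹ × (7.07)² = 3.72×10⁻¹⁰ J.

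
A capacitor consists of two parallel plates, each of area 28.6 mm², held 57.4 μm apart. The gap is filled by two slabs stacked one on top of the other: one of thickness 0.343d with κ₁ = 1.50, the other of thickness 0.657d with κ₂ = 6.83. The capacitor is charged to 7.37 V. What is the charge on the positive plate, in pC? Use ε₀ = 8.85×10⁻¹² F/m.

Q ≈ 100 pC

A = 28.6 mm² = 2.86×10⁻⁵ m².
Stacked slabs ⇒ two capacitors in series, each with the full plate area.
C₁ = κ₁ε₀A/d₁ = 1.50 × 8.85×10⁻¹² × 2.86×10⁻⁵ / 1.97×10⁻⁵ = 1.93×10⁻¹¹ F.
C₂ = κ₂ε₀A/d₂ = 6.83 × 8.85×10⁻¹² × 2.86×10⁻⁵ / 3.77×10⁻⁵ = 4.58×10⁻¹¹ F.
C = (1/C₁ + 1/C₂)⁻¹ = 1.36×10⁻¹¹ F.
Q = CV = 1.36×10⁻¹¹ × 7.37 = 1.00×10⁻¹⁰ C.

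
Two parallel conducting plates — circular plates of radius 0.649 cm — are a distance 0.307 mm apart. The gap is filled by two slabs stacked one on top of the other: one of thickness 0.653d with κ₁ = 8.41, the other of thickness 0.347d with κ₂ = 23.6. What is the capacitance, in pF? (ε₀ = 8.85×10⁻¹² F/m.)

A = π(0.649 cm)² = 1.32×10⁻⁴ m².
Stacked slabs ⇒ two capacitors in series, each with the full plate area.
C₁ = κ₁ε₀A/d₁ = 8.41 × 8.85×10⁻¹² × 1.32×10⁻⁴ / 2.00×10⁻⁴ = 4.91×10⁻¹¹ F.
C₂ = κ₂ε₀A/d₂ = 23.6 × 8.85×10⁻¹² × 1.32×10⁻⁴ / 1.07×10⁻⁴ = 2.59×10⁻¹⁰ F.
C = (1/C₁ + 1/C₂)⁻¹ = 4.13×10⁻¹¹ F.

C ≈ 41.3 pF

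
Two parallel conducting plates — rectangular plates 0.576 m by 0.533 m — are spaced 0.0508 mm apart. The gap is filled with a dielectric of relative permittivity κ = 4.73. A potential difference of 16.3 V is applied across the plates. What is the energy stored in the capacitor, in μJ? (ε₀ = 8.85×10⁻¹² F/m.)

33.6 μJ

A = 0.576 × 0.533 m² = 0.307 m².
C = κε₀A/d = 4.73 × 8.85×10⁻¹² × 0.307 / 5.08×10⁻⁵ = 2.53×10⁻⁷ F.
U = ½CV² = ½ × 2.53×10⁻⁷ × (16.3)² = 3.36×10⁻⁵ J.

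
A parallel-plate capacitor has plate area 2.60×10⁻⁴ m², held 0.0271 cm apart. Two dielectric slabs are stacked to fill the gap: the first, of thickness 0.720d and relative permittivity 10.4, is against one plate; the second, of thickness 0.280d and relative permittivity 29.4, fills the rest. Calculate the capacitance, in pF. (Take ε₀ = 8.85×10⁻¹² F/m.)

Stacked slabs ⇒ two capacitors in series, each with the full plate area.
C₁ = κ₁ε₀A/d₁ = 10.4 × 8.85×10⁻¹² × 2.60×10⁻⁴ / 1.95×10⁻⁴ = 1.23×10⁻¹⁰ F.
C₂ = κ₂ε₀A/d₂ = 29.4 × 8.85×10⁻¹² × 2.60×10⁻⁴ / 7.59×10⁻⁵ = 8.92×10⁻¹⁰ F.
C = (1/C₁ + 1/C₂)⁻¹ = 1.08×10⁻¹⁰ F.

C ≈ 108 pF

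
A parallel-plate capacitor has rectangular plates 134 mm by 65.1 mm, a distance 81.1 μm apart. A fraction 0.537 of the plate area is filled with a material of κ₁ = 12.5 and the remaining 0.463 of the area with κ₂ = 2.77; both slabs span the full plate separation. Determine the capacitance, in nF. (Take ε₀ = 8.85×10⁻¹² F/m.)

7.61 nF

A = 134 × 65.1 mm² = 8.72×10⁻³ m².
Side-by-side slabs ⇒ two capacitors in parallel, each spanning the full gap.
C₁ = κ₁ε₀A₁/d = 12.5 × 8.85×10⁻¹² × 4.68×10⁻³ / 8.11×10⁻⁵ = 6.39×10⁻⁹ F.
C₂ = κ₂ε₀A₂/d = 2.77 × 8.85×10⁻¹² × 4.04×10⁻³ / 8.11×10⁻⁵ = 1.22×10⁻⁹ F.
C = C₁ + C₂ = 7.61×10⁻⁹ F.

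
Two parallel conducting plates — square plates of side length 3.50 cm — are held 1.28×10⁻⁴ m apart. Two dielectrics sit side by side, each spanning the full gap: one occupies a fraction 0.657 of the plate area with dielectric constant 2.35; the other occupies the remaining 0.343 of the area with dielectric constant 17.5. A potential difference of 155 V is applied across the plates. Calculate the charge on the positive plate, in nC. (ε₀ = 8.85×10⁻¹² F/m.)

A = (3.50 cm)² = 1.23×10⁻³ m².
Side-by-side slabs ⇒ two capacitors in parallel, each spanning the full gap.
C₁ = κ₁ε₀A₁/d = 2.35 × 8.85×10⁻¹² × 8.05×10⁻⁴ / 1.28×10⁻⁴ = 1.31×10⁻¹⁰ F.
C₂ = κ₂ε₀A₂/d = 17.5 × 8.85×10⁻¹² × 4.20×10⁻⁴ / 1.28×10⁻⁴ = 5.08×10⁻¹⁰ F.
C = C₁ + C₂ = 6.39×10⁻¹⁰ F.
Q = CV = 6.39×10⁻¹⁰ × 155 = 9.91×10⁻⁸ C.

99.1 nC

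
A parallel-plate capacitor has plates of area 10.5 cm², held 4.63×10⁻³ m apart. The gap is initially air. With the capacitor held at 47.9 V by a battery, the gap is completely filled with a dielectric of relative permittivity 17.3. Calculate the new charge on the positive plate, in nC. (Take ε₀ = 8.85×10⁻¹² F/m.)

A = 10.5 cm² = 1.05×10⁻³ m².
Initially C₁ = ε₀A/d = 8.85×10⁻¹² × 1.05×10⁻³ / 4.63×10⁻³ = 2.01×10⁻¹² F.
Q₁ = 9.61×10⁻¹¹ C.
Battery connected ⇒ V is held fixed. C₂ = 17.3 C₁ and Q = CV, so Q₂/Q₁ = C₂/C₁ = 17.3.
Q₂ = 17.3 × 9.61×10⁻¹¹ = 1.66×10⁻⁹ C.

1.66 nC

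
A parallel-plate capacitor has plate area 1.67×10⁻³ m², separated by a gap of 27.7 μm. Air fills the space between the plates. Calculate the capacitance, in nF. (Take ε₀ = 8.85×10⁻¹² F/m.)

C = ε₀A/d = 8.85×10⁻¹² × 1.67×10⁻³ / 2.77×10⁻⁵ = 5.34×10⁻¹⁰ F.

0.534 nF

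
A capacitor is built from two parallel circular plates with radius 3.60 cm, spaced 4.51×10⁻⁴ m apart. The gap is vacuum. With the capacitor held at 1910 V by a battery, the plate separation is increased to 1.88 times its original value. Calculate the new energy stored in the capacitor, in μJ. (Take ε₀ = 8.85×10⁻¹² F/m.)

U ≈ 77.5 μJ

A = π(3.60 cm)² = 4.07×10⁻³ m².
Initially C₁ = ε₀A/d = 8.85×10⁻¹² × 4.07×10⁻³ / 4.51×10⁻⁴ = 7.99×10⁻¹¹ F.
U₁ = 1.46×10⁻⁴ J.
Battery connected ⇒ V is held fixed. C₂ = 0.532 C₁ and U = ½CV², so U₂/U₁ = C₂/C₁ = 0.532.
U₂ = 0.532 × 1.46×10⁻⁴ = 7.75×10⁻⁵ J.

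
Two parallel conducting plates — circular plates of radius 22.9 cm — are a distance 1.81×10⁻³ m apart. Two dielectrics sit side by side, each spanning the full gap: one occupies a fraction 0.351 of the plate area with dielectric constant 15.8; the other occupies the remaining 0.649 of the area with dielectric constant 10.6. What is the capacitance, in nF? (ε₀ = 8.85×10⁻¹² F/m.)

10.0 nF

A = π(22.9 cm)² = 0.165 m².
Side-by-side slabs ⇒ two capacitors in parallel, each spanning the full gap.
C₁ = κ₁ε₀A₁/d = 15.8 × 8.85×10⁻¹² × 5.78×10⁻² / 1.81×10⁻³ = 4.47×10⁻⁹ F.
C₂ = κ₂ε₀A₂/d = 10.6 × 8.85×10⁻¹² × 0.107 / 1.81×10⁻³ = 5.54×10⁻⁹ F.
C = C₁ + C₂ = 1.00×10⁻⁸ F.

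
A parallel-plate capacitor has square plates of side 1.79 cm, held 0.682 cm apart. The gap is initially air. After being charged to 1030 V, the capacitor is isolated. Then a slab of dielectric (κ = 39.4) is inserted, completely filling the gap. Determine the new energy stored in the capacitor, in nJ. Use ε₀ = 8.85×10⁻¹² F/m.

A = (1.79 cm)² = 3.20×10⁻⁴ m².
Initially C₁ = ε₀A/d = 8.85×10⁻¹² × 3.20×10⁻⁴ / 6.82×10⁻³ = 4.16×10⁻¹³ F.
U₁ = 2.21×10⁻⁷ J.
Isolated ⇒ Q is held fixed. C₂ = 39.4 C₁ and U = Q²/(2C), so U₂/U₁ = C₁/C₂ = 0.0254.
U₂ = 0.0254 × 2.21×10⁻⁷ = 5.60×10⁻⁹ J.

U ≈ 5.60 nJ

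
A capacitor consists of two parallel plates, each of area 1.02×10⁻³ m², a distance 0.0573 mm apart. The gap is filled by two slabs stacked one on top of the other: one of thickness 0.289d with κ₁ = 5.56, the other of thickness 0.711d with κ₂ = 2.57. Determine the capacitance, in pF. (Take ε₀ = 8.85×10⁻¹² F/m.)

Stacked slabs ⇒ two capacitors in series, each with the full plate area.
C₁ = κ₁ε₀A/d₁ = 5.56 × 8.85×10⁻¹² × 1.02×10⁻³ / 1.66×10⁻⁵ = 3.03×10⁻⁹ F.
C₂ = κ₂ε₀A/d₂ = 2.57 × 8.85×10⁻¹² × 1.02×10⁻³ / 4.07×10⁻⁵ = 5.69×10⁻¹⁰ F.
C = (1/C₁ + 1/C₂)⁻¹ = 4.79×10⁻¹⁰ F.

C ≈ 479 pF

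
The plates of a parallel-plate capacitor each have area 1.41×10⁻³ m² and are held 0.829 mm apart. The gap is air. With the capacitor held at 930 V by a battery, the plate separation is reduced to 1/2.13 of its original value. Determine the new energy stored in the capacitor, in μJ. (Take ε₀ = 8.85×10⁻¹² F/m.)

13.9 μJ

Initially C₁ = ε₀A/d = 8.85×10⁻¹² × 1.41×10⁻³ / 8.29×10⁻⁴ = 1.51×10⁻¹¹ F.
U₁ = 6.51×10⁻⁶ J.
Battery connected ⇒ V is held fixed. C₂ = 2.13 C₁ and U = ½CV², so U₂/U₁ = C₂/C₁ = 2.13.
U₂ = 2.13 × 6.51×10⁻⁶ = 1.39×10⁻⁵ J.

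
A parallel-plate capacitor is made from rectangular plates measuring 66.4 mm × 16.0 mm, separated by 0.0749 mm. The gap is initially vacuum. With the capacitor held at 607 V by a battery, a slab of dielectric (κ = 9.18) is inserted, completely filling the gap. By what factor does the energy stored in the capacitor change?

9.18

Battery connected ⇒ V is held fixed.
C₂ = 9.18 C₁ and U = ½CV², so U₂/U₁ = C₂/C₁ = 9.18.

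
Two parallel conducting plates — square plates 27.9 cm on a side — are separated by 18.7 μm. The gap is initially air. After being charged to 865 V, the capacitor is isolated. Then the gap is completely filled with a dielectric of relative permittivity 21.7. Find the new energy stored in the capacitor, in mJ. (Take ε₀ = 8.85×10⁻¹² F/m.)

U ≈ 0.635 mJ

A = (27.9 cm)² = 7.78×10⁻² m².
Initially C₁ = ε₀A/d = 8.85×10⁻¹² × 7.78×10⁻² / 1.87×10⁻⁵ = 3.68×10⁻⁸ F.
U₁ = 1.38×10⁻² J.
Isolated ⇒ Q is held fixed. C₂ = 21.7 C₁ and U = Q²/(2C), so U₂/U₁ = C₁/C₂ = 0.0461.
U₂ = 0.0461 × 1.38×10⁻² = 6.35×10⁻⁴ J.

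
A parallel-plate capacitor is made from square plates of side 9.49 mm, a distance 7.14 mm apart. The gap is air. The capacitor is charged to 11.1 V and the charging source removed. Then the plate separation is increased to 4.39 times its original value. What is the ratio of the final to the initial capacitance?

C = ε₀A/d scales as 1/d, so C₂/C₁ = d₁/d₂ = 1/4.39 = 0.228.

C₂/C₁ ≈ 0.228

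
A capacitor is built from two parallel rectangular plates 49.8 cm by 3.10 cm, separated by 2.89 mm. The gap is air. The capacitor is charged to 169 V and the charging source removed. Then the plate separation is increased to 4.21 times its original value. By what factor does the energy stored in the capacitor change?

Isolated ⇒ Q is held fixed.
C₂ = 0.238 C₁ and U = Q²/(2C), so U₂/U₁ = C₁/C₂ = 4.21.

4.21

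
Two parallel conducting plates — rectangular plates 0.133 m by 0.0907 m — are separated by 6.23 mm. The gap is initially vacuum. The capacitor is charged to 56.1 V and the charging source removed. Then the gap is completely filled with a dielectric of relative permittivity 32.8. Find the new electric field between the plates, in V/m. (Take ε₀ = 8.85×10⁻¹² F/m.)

275 V/m

A = 0.133 × 0.0907 m² = 1.21×10⁻² m².
Initially C₁ = ε₀A/d = 8.85×10⁻¹² × 1.21×10⁻² / 6.23×10⁻³ = 1.71×10⁻¹¹ F.
E₁ = 9.00×10³ V/m.
Isolated ⇒ Q is held fixed. V₂ = Q/C₂ = V₁/32.8; E = V/d, so E₂/E₁ = (V₂/V₁)(d₁/d₂) = 0.0305.
E₂ = 0.0305 × 9.00×10³ = 2.75×10² V/m.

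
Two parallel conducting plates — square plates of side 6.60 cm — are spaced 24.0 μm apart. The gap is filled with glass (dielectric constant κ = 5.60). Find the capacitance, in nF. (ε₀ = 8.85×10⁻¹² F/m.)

C ≈ 9.00 nF

A = (6.60 cm)² = 4.36×10⁻³ m².
C = κε₀A/d = 5.60 × 8.85×10⁻¹² × 4.36×10⁻³ / 2.40×10⁻⁵ = 9.00×10⁻⁹ F.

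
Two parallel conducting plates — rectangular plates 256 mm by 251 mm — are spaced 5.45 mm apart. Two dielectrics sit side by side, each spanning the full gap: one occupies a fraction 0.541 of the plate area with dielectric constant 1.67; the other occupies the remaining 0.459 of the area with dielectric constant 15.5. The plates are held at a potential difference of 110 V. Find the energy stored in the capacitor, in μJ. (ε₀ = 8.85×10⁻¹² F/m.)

A = 256 × 251 mm² = 6.43×10⁻² m².
Side-by-side slabs ⇒ two capacitors in parallel, each spanning the full gap.
C₁ = κ₁ε₀A₁/d = 1.67 × 8.85×10⁻¹² × 3.48×10⁻² / 5.45×10⁻³ = 9.43×10⁻¹¹ F.
C₂ = κ₂ε₀A₂/d = 15.5 × 8.85×10⁻¹² × 2.95×10⁻² / 5.45×10⁻³ = 7.42×10⁻¹⁰ F.
C = C₁ + C₂ = 8.37×10⁻¹⁰ F.
U = ½CV² = ½ × 8.37×10⁻¹⁰ × (110)² = 5.06×10⁻⁶ J.

U ≈ 5.06 μJ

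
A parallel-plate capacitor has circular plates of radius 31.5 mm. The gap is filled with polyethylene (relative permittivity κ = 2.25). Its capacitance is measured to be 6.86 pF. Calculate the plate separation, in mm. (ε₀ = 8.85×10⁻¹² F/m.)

A = π(31.5 mm)² = 3.12×10⁻³ m².
d = κε₀A/C = 2.25 × 8.85×10⁻¹² × 3.12×10⁻³ / 6.86×10⁻¹² = 9.05×10⁻³ m.

d ≈ 9.05 mm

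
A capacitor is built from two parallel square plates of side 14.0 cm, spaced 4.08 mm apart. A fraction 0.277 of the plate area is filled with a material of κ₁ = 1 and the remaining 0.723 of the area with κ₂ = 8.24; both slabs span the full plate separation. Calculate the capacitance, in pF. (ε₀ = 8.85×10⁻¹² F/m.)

C ≈ 265 pF

A = (14.0 cm)² = 1.96×10⁻² m².
Side-by-side slabs ⇒ two capacitors in parallel, each spanning the full gap.
C₁ = κ₁ε₀A₁/d = 1.00 × 8.85×10⁻¹² × 5.43×10⁻³ / 4.08×10⁻³ = 1.18×10⁻¹¹ F.
C₂ = κ₂ε₀A₂/d = 8.24 × 8.85×10⁻¹² × 1.42×10⁻² / 4.08×10⁻³ = 2.53×10⁻¹⁰ F.
C = C₁ + C₂ = 2.65×10⁻¹⁰ F.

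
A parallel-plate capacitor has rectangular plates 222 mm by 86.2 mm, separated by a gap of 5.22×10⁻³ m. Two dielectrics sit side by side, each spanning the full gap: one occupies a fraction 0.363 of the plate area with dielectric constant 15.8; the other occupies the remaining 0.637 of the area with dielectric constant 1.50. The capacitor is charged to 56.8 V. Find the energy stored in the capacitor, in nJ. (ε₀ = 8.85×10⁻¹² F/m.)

350 nJ

A = 222 × 86.2 mm² = 1.91×10⁻² m².
Side-by-side slabs ⇒ two capacitors in parallel, each spanning the full gap.
C₁ = κ₁ε₀A₁/d = 15.8 × 8.85×10⁻¹² × 6.95×10⁻³ / 5.22×10⁻³ = 1.86×10⁻¹⁰ F.
C₂ = κ₂ε₀A₂/d = 1.50 × 8.85×10⁻¹² × 1.22×10⁻² / 5.22×10⁻³ = 3.10×10⁻¹¹ F.
C = C₁ + C₂ = 2.17×10⁻¹⁰ F.
U = ½CV² = ½ × 2.17×10⁻¹⁰ × (56.8)² = 3.50×10⁻⁷ J.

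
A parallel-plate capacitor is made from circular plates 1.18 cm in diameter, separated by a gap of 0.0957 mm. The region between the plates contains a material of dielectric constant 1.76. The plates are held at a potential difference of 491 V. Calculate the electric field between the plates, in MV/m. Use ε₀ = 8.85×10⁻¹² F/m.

E = V/d = 491 / 9.57×10⁻⁵ = 5.13×10⁶ V/m.

5.13 MV/m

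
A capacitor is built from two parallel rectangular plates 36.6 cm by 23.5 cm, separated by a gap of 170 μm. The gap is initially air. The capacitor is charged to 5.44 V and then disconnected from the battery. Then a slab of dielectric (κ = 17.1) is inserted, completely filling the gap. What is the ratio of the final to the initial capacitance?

C = κε₀A/d scales with κ, so C₂/C₁ = κ = 17.1.

17.1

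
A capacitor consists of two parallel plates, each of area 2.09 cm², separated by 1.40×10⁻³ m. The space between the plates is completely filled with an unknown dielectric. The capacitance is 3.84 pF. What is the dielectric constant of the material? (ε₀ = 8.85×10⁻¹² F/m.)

2.91

A = 2.09 cm² = 2.09×10⁻⁴ m².
κ = Cd/(ε₀A) = 3.84×10⁻¹² × 1.40×10⁻³ / (8.85×10⁻¹² × 2.09×10⁻⁴) = 2.91.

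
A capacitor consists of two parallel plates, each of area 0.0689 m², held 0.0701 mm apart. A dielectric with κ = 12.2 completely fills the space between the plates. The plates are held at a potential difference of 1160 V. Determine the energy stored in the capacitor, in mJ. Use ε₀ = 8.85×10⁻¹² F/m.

71.4 mJ

C = κε₀A/d = 12.2 × 8.85×10⁻¹² × 6.89×10⁻² / 7.01×10⁻⁵ = 1.06×10⁻⁷ F.
U = ½CV² = ½ × 1.06×10⁻⁷ × (1160)² = 7.14×10⁻² J.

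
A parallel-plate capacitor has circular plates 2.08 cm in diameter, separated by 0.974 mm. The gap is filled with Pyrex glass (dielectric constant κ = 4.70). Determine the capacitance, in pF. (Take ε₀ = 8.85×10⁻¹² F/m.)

A = π(2.08/2 cm)² = 3.40×10⁻⁴ m².
C = κε₀A/d = 4.70 × 8.85×10⁻¹² × 3.40×10⁻⁴ / 9.74×10⁻⁴ = 1.45×10⁻¹¹ F.

14.5 pF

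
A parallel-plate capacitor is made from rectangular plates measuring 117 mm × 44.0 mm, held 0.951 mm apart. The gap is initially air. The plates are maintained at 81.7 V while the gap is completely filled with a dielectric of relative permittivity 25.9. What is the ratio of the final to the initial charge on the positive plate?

Q₂/Q₁ ≈ 25.9

Battery connected ⇒ V is held fixed.
C₂ = 25.9 C₁ and Q = CV, so Q₂/Q₁ = C₂/C₁ = 25.9.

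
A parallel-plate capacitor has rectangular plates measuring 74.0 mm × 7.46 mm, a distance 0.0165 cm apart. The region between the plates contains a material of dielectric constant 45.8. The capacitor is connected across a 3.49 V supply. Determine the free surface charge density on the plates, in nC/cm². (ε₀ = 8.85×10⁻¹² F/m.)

A = 74.0 × 7.46 mm² = 5.52×10⁻⁴ m².
C = κε₀A/d = 45.8 × 8.85×10⁻¹² × 5.52×10⁻⁴ / 1.65×10⁻⁴ = 1.36×10⁻⁹ F.
σ = Q/A = CV/A = 1.36×10⁻⁹ × 3.49 / 5.52×10⁻⁴ = 8.57×10⁻⁶ C/m².

0.857 nC/cm²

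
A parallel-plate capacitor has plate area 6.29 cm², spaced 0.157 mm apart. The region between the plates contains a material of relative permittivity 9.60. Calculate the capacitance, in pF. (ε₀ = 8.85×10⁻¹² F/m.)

340 pF

A = 6.29 cm² = 6.29×10⁻⁴ m².
C = κε₀A/d = 9.60 × 8.85×10⁻¹² × 6.29×10⁻⁴ / 1.57×10⁻⁴ = 3.40×10⁻¹⁰ F.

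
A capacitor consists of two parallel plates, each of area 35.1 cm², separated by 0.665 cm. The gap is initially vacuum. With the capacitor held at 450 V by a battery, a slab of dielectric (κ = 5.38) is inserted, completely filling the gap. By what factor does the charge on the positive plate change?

Q₂/Q₁ ≈ 5.38

Battery connected ⇒ V is held fixed.
C₂ = 5.38 C₁ and Q = CV, so Q₂/Q₁ = C₂/C₁ = 5.38.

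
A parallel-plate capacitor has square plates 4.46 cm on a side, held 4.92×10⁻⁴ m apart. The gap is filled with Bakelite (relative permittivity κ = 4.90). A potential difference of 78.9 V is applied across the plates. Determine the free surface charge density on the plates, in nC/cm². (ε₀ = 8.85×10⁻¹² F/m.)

0.695 nC/cm²

A = (4.46 cm)² = 1.99×10⁻³ m².
C = κε₀A/d = 4.90 × 8.85×10⁻¹² × 1.99×10⁻³ / 4.92×10⁻⁴ = 1.75×10⁻¹⁰ F.
σ = Q/A = CV/A = 1.75×10⁻¹⁰ × 78.9 / 1.99×10⁻³ = 6.95×10⁻⁶ C/m².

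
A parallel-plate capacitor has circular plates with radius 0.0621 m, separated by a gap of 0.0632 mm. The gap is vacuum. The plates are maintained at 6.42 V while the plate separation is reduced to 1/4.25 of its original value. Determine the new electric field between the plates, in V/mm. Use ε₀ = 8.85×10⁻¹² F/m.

E ≈ 432 V/mm

A = π(0.0621 m)² = 1.21×10⁻² m².
Initially C₁ = ε₀A/d = 8.85×10⁻¹² × 1.21×10⁻² / 6.32×10⁻⁵ = 1.70×10⁻⁹ F.
E₁ = 1.02×10⁵ V/m.
Battery connected ⇒ V is held fixed. E = V/d, so E₂/E₁ = d₁/d₂ = 4.25.
E₂ = 4.25 × 1.02×10⁵ = 4.32×10⁵ V/m.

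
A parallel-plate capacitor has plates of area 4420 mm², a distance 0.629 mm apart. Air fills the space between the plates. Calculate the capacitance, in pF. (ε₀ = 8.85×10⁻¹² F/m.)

A = 4420 mm² = 4.42×10⁻³ m².
C = ε₀A/d = 8.85×10⁻¹² × 4.42×10⁻³ / 6.29×10⁻⁴ = 6.22×10⁻¹¹ F.

C ≈ 62.2 pF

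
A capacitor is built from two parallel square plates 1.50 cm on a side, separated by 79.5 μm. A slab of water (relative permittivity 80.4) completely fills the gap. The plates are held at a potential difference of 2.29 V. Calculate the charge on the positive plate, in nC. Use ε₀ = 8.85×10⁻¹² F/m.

A = (1.50 cm)² = 2.25×10⁻⁴ m².
C = κε₀A/d = 80.4 × 8.85×10⁻¹² × 2.25×10⁻⁴ / 7.95×10⁻⁵ = 2.01×10⁻⁹ F.
Q = CV = 2.01×10⁻⁹ × 2.29 = 4.61×10⁻⁹ C.

Q ≈ 4.61 nC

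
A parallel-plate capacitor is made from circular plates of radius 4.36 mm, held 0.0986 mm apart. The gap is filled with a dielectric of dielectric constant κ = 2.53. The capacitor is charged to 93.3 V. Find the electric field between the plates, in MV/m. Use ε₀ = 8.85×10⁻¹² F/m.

E = V/d = 93.3 / 9.86×10⁻⁵ = 9.46×10⁵ V/m.

E ≈ 0.946 MV/m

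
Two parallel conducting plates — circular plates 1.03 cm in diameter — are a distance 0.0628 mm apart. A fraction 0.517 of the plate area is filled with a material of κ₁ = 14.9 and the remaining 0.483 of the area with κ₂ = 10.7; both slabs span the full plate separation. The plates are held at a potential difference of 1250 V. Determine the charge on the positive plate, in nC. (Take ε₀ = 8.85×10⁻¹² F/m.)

Q ≈ 189 nC

A = π(1.03/2 cm)² = 8.33×10⁻⁵ m².
Side-by-side slabs ⇒ two capacitors in parallel, each spanning the full gap.
C₁ = κ₁ε₀A₁/d = 14.9 × 8.85×10⁻¹² × 4.31×10⁻⁵ / 6.28×10⁻⁵ = 9.05×10⁻¹¹ F.
C₂ = κ₂ε₀A₂/d = 10.7 × 8.85×10⁻¹² × 4.02×10⁻⁵ / 6.28×10⁻⁵ = 6.07×10⁻¹¹ F.
C = C₁ + C₂ = 1.51×10⁻¹⁰ F.
Q = CV = 1.51×10⁻¹⁰ × 1250 = 1.89×10⁻⁷ C.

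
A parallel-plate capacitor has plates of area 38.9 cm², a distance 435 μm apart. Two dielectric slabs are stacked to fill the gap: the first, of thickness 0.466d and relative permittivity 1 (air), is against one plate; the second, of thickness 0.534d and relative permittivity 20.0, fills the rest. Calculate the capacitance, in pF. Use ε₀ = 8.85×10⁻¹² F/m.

C ≈ 161 pF

A = 38.9 cm² = 3.89×10⁻³ m².
Stacked slabs ⇒ two capacitors in series, each with the full plate area.
C₁ = κ₁ε₀A/d₁ = 1.00 × 8.85×10⁻¹² × 3.89×10⁻³ / 2.03×10⁻⁴ = 1.70×10⁻¹⁰ F.
C₂ = κ₂ε₀A/d₂ = 20.0 × 8.85×10⁻¹² × 3.89×10⁻³ / 2.32×10⁻⁴ = 2.96×10⁻⁹ F.
C = (1/C₁ + 1/C₂)⁻¹ = 1.61×10⁻¹⁰ F.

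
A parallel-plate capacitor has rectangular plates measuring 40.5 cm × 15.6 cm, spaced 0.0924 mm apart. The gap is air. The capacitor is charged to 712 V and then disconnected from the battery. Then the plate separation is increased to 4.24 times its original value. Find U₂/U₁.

U₂/U₁ ≈ 4.24

Isolated ⇒ Q is held fixed.
C₂ = 0.236 C₁ and U = Q²/(2C), so U₂/U₁ = C₁/C₂ = 4.24.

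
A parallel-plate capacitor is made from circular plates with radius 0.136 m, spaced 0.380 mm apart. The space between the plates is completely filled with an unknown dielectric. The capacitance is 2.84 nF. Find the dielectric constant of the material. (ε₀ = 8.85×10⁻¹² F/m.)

2.10

A = π(0.136 m)² = 5.81×10⁻² m².
κ = Cd/(ε₀A) = 2.84×10⁻⁹ × 3.80×10⁻⁴ / (8.85×10⁻¹² × 5.81×10⁻²) = 2.10.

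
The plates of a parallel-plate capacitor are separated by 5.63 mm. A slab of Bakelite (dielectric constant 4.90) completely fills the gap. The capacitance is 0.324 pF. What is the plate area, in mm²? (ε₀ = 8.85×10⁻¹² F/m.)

42.1 mm²

A = Cd/(κε₀) = 3.24×10⁻¹³ × 5.63×10⁻³ / (4.90 × 8.85×10⁻¹²) = 4.21×10⁻⁵ m².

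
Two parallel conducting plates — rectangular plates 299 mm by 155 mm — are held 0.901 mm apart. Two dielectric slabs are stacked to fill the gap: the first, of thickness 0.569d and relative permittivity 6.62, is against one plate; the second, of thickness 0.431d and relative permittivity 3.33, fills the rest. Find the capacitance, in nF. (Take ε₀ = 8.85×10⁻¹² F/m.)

A = 299 × 155 mm² = 4.63×10⁻² m².
Stacked slabs ⇒ two capacitors in series, each with the full plate area.
C₁ = κ₁ε₀A/d₁ = 6.62 × 8.85×10⁻¹² × 4.63×10⁻² / 5.13×10⁻⁴ = 5.30×10⁻⁹ F.
C₂ = κ₂ε₀A/d₂ = 3.33 × 8.85×10⁻¹² × 4.63×10⁻² / 3.88×10⁻⁴ = 3.52×10⁻⁹ F.
C = (1/C₁ + 1/C₂)⁻¹ = 2.11×10⁻⁹ F.

2.11 nF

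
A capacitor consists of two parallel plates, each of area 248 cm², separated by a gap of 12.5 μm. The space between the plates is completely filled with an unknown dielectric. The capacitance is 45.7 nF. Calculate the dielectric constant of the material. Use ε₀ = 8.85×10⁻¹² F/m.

A = 248 cm² = 2.48×10⁻² m².
κ = Cd/(ε₀A) = 4.57×10⁻⁸ × 1.25×10⁻⁵ / (8.85×10⁻¹² × 2.48×10⁻²) = 2.60.

2.60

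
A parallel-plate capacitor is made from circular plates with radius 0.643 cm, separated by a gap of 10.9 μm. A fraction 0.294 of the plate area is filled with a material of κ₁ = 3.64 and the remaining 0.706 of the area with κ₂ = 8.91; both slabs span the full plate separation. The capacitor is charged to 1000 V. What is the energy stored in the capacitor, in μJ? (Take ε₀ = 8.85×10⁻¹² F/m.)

A = π(0.643 cm)² = 1.30×10⁻⁴ m².
Side-by-side slabs ⇒ two capacitors in parallel, each spanning the full gap.
C₁ = κ₁ε₀A₁/d = 3.64 × 8.85×10⁻¹² × 3.82×10⁻⁵ / 1.09×10⁻⁵ = 1.13×10⁻¹⁰ F.
C₂ = κ₂ε₀A₂/d = 8.91 × 8.85×10⁻¹² × 9.17×10⁻⁵ / 1.09×10⁻⁵ = 6.63×10⁻¹⁰ F.
C = C₁ + C₂ = 7.76×10⁻¹⁰ F.
U = ½CV² = ½ × 7.76×10⁻¹⁰ × (1000)² = 3.88×10⁻⁴ J.

U ≈ 388 μJ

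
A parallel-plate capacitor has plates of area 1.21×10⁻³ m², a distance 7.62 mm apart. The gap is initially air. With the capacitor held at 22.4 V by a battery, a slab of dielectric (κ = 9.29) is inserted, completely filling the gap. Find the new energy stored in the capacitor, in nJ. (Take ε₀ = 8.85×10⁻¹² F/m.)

Initially C₁ = ε₀A/d = 8.85×10⁻¹² × 1.21×10⁻³ / 7.62×10⁻³ = 1.41×10⁻¹² F.
U₁ = 3.53×10⁻¹⁰ J.
Battery connected ⇒ V is held fixed. C₂ = 9.29 C₁ and U = ½CV², so U₂/U₁ = C₂/C₁ = 9.29.
U₂ = 9.29 × 3.53×10⁻¹⁰ = 3.28×10⁻⁹ J.

3.28 nJ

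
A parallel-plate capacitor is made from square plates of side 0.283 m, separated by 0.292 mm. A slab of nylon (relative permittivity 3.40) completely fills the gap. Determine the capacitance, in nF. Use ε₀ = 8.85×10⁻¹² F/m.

C ≈ 8.25 nF

A = (0.283 m)² = 8.01×10⁻² m².
C = κε₀A/d = 3.40 × 8.85×10⁻¹² × 8.01×10⁻² / 2.92×10⁻⁴ = 8.25×10⁻⁹ F.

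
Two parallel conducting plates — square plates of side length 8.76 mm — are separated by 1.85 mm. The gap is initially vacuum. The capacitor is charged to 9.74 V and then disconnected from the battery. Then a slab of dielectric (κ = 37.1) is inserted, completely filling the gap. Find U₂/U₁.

Isolated ⇒ Q is held fixed.
C₂ = 37.1 C₁ and U = Q²/(2C), so U₂/U₁ = C₁/C₂ = 0.0270.

U₂/U₁ ≈ 0.0270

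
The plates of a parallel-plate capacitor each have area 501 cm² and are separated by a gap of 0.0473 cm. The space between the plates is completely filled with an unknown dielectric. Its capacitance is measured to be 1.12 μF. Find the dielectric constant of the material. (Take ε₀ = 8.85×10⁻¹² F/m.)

κ ≈ 1195

A = 501 cm² = 5.01×10⁻² m².
κ = Cd/(ε₀A) = 1.12×10⁻⁶ × 4.73×10⁻⁴ / (8.85×10⁻¹² × 5.01×10⁻²) = 1195.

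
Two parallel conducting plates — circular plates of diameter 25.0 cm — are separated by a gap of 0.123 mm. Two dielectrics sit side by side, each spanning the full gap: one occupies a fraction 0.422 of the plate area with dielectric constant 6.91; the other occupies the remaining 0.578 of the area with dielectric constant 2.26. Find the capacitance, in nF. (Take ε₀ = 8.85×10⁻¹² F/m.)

A = π(25.0/2 cm)² = 4.91×10⁻² m².
Side-by-side slabs ⇒ two capacitors in parallel, each spanning the full gap.
C₁ = κ₁ε₀A₁/d = 6.91 × 8.85×10⁻¹² × 2.07×10⁻² / 1.23×10⁻⁴ = 1.03×10⁻⁸ F.
C₂ = κ₂ε₀A₂/d = 2.26 × 8.85×10⁻¹² × 2.84×10⁻² / 1.23×10⁻⁴ = 4.61×10⁻⁹ F.
C = C₁ + C₂ = 1.49×10⁻⁸ F.

C ≈ 14.9 nF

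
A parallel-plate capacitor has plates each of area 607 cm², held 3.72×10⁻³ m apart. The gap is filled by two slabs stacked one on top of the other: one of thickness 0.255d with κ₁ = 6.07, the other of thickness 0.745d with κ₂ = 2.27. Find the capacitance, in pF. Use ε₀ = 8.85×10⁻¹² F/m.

A = 607 cm² = 6.07×10⁻² m².
Stacked slabs ⇒ two capacitors in series, each with the full plate area.
C₁ = κ₁ε₀A/d₁ = 6.07 × 8.85×10⁻¹² × 6.07×10⁻² / 9.49×10⁻⁴ = 3.44×10⁻⁹ F.
C₂ = κ₂ε₀A/d₂ = 2.27 × 8.85×10⁻¹² × 6.07×10⁻² / 2.77×10⁻³ = 4.40×10⁻¹⁰ F.
C = (1/C₁ + 1/C₂)⁻¹ = 3.90×10⁻¹⁰ F.

C ≈ 390 pF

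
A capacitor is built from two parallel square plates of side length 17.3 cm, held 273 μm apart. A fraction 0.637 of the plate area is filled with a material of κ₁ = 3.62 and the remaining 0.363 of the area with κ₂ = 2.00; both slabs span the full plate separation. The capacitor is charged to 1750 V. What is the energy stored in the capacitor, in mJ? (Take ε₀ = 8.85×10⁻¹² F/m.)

4.50 mJ

A = (17.3 cm)² = 2.99×10⁻² m².
Side-by-side slabs ⇒ two capacitors in parallel, each spanning the full gap.
C₁ = κ₁ε₀A₁/d = 3.62 × 8.85×10⁻¹² × 1.91×10⁻² / 2.73×10⁻⁴ = 2.24×10⁻⁹ F.
C₂ = κ₂ε₀A₂/d = 2.00 × 8.85×10⁻¹² × 1.09×10⁻² / 2.73×10⁻⁴ = 7.04×10⁻¹⁰ F.
C = C₁ + C₂ = 2.94×10⁻⁹ F.
U = ½CV² = ½ × 2.94×10⁻⁹ × (1750)² = 4.50×10⁻³ J.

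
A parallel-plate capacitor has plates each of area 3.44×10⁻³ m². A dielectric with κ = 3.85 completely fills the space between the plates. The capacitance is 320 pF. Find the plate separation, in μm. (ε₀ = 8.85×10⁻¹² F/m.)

d = κε₀A/C = 3.85 × 8.85×10⁻¹² × 3.44×10⁻³ / 3.20×10⁻¹⁰ = 3.66×10⁻⁴ m.

d ≈ 366 μm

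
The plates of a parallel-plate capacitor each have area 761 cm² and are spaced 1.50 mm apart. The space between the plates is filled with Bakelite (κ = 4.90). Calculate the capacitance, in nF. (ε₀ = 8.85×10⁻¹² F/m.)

2.20 nF

A = 761 cm² = 7.61×10⁻² m².
C = κε₀A/d = 4.90 × 8.85×10⁻¹² × 7.61×10⁻² / 1.50×10⁻³ = 2.20×10⁻⁹ F.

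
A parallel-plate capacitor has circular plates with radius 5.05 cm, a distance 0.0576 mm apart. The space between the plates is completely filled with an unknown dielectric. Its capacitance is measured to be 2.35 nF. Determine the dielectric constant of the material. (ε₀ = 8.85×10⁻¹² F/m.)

A = π(5.05 cm)² = 8.01×10⁻³ m².
κ = Cd/(ε₀A) = 2.35×10⁻⁹ × 5.76×10⁻⁵ / (8.85×10⁻¹² × 8.01×10⁻³) = 1.91.

1.91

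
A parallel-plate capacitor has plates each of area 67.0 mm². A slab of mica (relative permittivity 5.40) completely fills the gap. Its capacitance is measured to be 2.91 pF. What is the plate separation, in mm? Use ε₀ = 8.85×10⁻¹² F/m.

A = 67.0 mm² = 6.70×10⁻⁵ m².
d = κε₀A/C = 5.40 × 8.85×10⁻¹² × 6.70×10⁻⁵ / 2.91×10⁻¹² = 1.10×10⁻³ m.

d ≈ 1.10 mm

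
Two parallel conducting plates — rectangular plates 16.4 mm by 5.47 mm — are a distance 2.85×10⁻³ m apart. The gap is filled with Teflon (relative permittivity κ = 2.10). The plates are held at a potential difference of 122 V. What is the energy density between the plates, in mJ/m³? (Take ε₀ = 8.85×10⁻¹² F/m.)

E = V/d = 122 / 2.85×10⁻³ = 4.28×10⁴ V/m.
u = ½κε₀E² = ½ × 2.10 × 8.85×10⁻¹² × (4.28×10⁴)² = 1.70×10⁻² J/m³.

u ≈ 17.0 mJ/m³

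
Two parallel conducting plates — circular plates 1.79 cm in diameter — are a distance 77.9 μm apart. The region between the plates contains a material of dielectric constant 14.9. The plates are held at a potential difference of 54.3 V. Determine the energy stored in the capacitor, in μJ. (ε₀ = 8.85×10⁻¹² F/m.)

U ≈ 0.628 μJ

A = π(1.79/2 cm)² = 2.52×10⁻⁴ m².
C = κε₀A/d = 14.9 × 8.85×10⁻¹² × 2.52×10⁻⁴ / 7.79×10⁻⁵ = 4.26×10⁻¹⁰ F.
U = ½CV² = ½ × 4.26×10⁻¹⁰ × (54.3)² = 6.28×10⁻⁷ J.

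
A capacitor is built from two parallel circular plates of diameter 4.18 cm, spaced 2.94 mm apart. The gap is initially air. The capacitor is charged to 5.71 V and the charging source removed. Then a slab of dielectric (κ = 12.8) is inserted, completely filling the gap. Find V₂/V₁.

V₂/V₁ ≈ 0.0781

Isolated ⇒ Q is held fixed.
C₂ = 12.8 C₁ and V = Q/C, so V₂/V₁ = C₁/C₂ = 0.0781.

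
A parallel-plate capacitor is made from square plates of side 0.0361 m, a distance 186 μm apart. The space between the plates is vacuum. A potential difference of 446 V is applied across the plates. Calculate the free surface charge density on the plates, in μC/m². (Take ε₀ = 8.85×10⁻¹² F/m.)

A = (0.0361 m)² = 1.30×10⁻³ m².
C = ε₀A/d = 8.85×10⁻¹² × 1.30×10⁻³ / 1.86×10⁻⁴ = 6.20×10⁻¹¹ F.
σ = Q/A = CV/A = 6.20×10⁻¹¹ × 446 / 1.30×10⁻³ = 2.12×10⁻⁵ C/m².

σ ≈ 21.2 μC/m²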